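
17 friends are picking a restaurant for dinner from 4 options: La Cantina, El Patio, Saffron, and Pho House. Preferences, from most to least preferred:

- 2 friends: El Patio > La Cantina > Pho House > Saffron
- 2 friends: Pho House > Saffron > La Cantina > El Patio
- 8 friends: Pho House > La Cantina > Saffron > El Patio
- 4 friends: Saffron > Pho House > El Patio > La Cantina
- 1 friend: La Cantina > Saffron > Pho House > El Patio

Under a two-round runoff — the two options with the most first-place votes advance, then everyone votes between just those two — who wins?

Round 1 first-place votes: La Cantina 1, El Patio 2, Saffron 4, Pho House 10.
Pho House and Saffron advance.
Runoff: Pho House is preferred to Saffron by 12 voters; Saffron by 5.
Pho House wins the runoff.

Pho House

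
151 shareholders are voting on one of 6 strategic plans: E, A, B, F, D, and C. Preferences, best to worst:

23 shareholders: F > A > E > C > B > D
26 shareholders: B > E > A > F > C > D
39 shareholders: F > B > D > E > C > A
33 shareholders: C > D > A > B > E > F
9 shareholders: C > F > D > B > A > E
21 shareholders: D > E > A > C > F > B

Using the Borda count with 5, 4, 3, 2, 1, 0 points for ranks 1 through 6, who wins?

E: 23·3 + 26·4 + 39·2 + 33·1 + 9·0 + 21·4 = 368
A: 23·4 + 26·3 + 39·0 + 33·3 + 9·1 + 21·3 = 341
B: 23·1 + 26·5 + 39·4 + 33·2 + 9·2 + 21·0 = 393
F: 23·5 + 26·2 + 39·5 + 33·0 + 9·4 + 21·1 = 419
D: 23·0 + 26·0 + 39·3 + 33·4 + 9·3 + 21·5 = 381
C: 23·2 + 26·1 + 39·1 + 33·5 + 9·5 + 21·2 = 363
F has the highest Borda score (419).

F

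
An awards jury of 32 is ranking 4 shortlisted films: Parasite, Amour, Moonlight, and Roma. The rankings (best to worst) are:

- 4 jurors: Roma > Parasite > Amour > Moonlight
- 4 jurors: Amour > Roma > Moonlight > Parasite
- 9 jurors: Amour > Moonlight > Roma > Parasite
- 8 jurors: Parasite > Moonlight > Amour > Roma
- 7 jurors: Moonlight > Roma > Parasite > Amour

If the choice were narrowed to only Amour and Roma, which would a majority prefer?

Amour

Voters preferring Amour to Roma: 21; preferring Roma to Amour: 11.
Amour wins the head-to-head.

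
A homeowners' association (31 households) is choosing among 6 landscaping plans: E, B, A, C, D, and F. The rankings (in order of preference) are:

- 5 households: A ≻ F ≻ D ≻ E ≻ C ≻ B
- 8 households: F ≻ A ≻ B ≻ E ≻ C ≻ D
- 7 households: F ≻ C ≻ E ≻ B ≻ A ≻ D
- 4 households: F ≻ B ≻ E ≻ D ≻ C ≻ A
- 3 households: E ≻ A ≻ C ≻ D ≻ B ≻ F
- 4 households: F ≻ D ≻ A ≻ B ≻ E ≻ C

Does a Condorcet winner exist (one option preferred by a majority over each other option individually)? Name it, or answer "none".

F

F vs E: 28–3 for F.
F vs B: 28–3 for F.
F vs A: 23–8 for F.
F vs C: 28–3 for F.
F vs D: 28–3 for F.
F beats every other option head-to-head.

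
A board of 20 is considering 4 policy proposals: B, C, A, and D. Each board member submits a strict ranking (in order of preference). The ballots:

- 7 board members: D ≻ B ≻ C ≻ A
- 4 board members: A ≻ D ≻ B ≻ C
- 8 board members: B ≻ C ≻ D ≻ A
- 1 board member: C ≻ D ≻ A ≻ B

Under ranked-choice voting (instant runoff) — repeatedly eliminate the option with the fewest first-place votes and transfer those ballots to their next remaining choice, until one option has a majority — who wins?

Round 1: B 8, C 1, A 4, D 7. Eliminate C.
Round 2: B 8, A 4, D 8. Eliminate A.
Round 3: B 8, D 12. D has a majority.

D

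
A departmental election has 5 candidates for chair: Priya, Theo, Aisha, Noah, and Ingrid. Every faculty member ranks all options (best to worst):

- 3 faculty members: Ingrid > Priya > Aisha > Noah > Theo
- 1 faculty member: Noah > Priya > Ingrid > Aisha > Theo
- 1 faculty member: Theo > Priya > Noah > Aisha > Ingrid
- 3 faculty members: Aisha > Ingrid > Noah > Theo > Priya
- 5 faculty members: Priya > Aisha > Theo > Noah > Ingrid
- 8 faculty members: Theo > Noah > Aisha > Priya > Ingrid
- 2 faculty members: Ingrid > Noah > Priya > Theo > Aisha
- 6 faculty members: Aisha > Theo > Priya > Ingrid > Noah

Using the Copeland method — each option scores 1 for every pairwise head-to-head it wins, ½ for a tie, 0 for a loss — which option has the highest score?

Priya: beats Noah and Ingrid; loses to Theo and Aisha → score 2.
Theo: beats Priya, Noah, and Ingrid; loses to Aisha → score 3.
Aisha: beats Priya, Theo, Noah, and Ingrid → score 4.
Noah: beats Ingrid; loses to Priya, Theo, and Aisha → score 1.
Ingrid: loses to Priya, Theo, Aisha, and Noah → score 0.
Aisha has the best pairwise record.

Aisha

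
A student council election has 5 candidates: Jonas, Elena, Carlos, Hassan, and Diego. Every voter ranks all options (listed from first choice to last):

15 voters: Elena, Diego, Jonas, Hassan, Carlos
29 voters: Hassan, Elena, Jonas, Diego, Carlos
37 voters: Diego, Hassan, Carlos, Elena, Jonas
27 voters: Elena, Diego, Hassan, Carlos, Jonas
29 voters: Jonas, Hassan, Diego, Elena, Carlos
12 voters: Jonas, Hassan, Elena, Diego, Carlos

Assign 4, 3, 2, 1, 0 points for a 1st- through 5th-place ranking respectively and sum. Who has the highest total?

Jonas: 15·2 + 29·2 + 37·0 + 27·0 + 29·4 + 12·4 = 252
Elena: 15·4 + 29·3 + 37·1 + 27·4 + 29·1 + 12·2 = 345
Carlos: 15·0 + 29·0 + 37·2 + 27·1 + 29·0 + 12·0 = 101
Hassan: 15·1 + 29·4 + 37·3 + 27·2 + 29·3 + 12·3 = 419
Diego: 15·3 + 29·1 + 37·4 + 27·3 + 29·2 + 12·1 = 373
Hassan has the highest Borda score (419).

Hassan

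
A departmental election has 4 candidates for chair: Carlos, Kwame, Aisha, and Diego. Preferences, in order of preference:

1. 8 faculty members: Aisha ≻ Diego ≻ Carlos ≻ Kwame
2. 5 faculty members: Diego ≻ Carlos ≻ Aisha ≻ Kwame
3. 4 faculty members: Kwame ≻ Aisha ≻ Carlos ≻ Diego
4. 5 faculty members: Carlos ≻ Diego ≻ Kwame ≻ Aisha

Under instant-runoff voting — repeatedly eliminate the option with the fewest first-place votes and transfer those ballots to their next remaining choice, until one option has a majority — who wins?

Aisha

Round 1: Carlos 5, Kwame 4, Aisha 8, Diego 5. Eliminate Kwame.
Round 2: Carlos 5, Aisha 12, Diego 5. Aisha has a majority.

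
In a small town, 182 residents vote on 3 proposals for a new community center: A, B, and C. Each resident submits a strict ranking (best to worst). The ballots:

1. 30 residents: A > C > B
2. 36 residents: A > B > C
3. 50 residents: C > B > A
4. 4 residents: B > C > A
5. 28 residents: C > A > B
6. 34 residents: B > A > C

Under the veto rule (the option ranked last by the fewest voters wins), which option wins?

A

Last-place votes: A 54, B 58, C 70.
A is ranked last by the fewest voters, so A wins.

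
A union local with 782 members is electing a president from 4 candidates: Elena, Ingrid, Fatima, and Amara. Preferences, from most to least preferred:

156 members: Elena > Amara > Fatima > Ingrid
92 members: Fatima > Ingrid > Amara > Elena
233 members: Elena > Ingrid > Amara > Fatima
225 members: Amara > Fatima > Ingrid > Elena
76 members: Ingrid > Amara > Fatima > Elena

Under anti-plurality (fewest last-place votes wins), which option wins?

Last-place votes: Elena 393, Ingrid 156, Fatima 233, Amara 0.
Amara is ranked last by the fewest voters, so Amara wins.

Amara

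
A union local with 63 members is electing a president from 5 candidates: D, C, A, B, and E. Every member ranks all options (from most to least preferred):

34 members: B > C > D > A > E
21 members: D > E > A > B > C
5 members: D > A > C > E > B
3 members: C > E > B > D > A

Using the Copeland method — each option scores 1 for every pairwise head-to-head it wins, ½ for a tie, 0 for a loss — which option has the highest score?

D: beats A and E; loses to C and B → score 2.
C: beats D, A, and E; loses to B → score 3.
A: beats E; loses to D, C, and B → score 1.
B: beats D, C, A, and E → score 4.
E: loses to D, C, A, and B → score 0.
B has the best pairwise record.

B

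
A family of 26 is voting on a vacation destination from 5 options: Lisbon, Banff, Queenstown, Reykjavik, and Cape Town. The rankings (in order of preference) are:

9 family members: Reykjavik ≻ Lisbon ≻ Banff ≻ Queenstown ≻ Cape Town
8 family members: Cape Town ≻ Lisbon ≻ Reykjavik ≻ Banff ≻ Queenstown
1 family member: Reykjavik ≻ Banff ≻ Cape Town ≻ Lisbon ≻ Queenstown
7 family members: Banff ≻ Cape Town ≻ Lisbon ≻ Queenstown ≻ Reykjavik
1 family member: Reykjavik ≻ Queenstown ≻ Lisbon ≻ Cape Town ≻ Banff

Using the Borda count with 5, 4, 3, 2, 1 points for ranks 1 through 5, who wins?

Lisbon

Lisbon: 9·4 + 8·4 + 1·2 + 7·3 + 1·3 = 94
Banff: 9·3 + 8·2 + 1·4 + 7·5 + 1·1 = 83
Queenstown: 9·2 + 8·1 + 1·1 + 7·2 + 1·4 = 45
Reykjavik: 9·5 + 8·3 + 1·5 + 7·1 + 1·5 = 86
Cape Town: 9·1 + 8·5 + 1·3 + 7·4 + 1·2 = 82
Lisbon has the highest Borda score (94).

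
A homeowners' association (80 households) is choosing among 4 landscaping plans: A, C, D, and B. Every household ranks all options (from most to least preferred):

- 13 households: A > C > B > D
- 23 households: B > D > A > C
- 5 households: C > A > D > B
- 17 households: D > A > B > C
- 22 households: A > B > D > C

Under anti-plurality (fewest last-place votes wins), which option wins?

A

Last-place votes: A 0, C 62, D 13, B 5.
A is ranked last by the fewest voters, so A wins.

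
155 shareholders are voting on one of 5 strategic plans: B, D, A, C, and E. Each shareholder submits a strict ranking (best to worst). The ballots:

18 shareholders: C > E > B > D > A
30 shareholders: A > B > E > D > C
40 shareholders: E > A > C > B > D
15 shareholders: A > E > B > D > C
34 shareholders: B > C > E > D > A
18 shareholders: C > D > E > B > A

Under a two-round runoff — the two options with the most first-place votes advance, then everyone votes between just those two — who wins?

E

Round 1 first-place votes: B 34, D 0, A 45, C 36, E 40.
A and E advance.
Runoff: A is preferred to E by 45 voters; E by 110.
E wins the runoff.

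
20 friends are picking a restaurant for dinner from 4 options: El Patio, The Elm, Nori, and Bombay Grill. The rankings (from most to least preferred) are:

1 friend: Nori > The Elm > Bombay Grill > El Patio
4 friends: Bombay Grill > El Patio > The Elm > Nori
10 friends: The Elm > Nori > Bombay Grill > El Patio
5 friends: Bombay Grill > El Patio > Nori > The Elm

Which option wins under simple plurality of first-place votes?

First-place votes: El Patio 0, The Elm 10, Nori 1, Bombay Grill 9.
The Elm has the most first-place votes.

The Elm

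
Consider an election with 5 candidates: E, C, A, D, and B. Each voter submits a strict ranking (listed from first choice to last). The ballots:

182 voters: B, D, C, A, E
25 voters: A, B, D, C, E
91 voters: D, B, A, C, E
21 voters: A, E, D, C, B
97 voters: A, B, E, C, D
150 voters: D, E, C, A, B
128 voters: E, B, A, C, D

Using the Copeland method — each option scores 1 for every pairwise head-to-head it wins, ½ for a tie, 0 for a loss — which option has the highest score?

B

E: beats C; loses to A, D, and B → score 1.
C: loses to E, A, D, and B → score 0.
A: beats E and C; loses to D and B → score 2.
D: beats E, C, and A; loses to B → score 3.
B: beats E, C, A, and D → score 4.
B has the best pairwise record.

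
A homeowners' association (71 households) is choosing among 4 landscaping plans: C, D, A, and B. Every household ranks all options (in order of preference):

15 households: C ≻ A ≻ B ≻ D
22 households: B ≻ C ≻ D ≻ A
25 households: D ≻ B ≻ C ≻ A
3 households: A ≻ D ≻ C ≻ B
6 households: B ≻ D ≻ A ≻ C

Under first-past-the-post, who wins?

B

First-place votes: C 15, D 25, A 3, B 28.
B has the most first-place votes.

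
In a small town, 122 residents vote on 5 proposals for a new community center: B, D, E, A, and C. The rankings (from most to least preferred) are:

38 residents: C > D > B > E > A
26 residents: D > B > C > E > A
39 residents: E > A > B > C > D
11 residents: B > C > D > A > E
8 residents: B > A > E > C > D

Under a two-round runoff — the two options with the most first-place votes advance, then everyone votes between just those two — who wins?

C

Round 1 first-place votes: B 19, D 26, E 39, A 0, C 38.
E and C advance.
Runoff: E is preferred to C by 47 voters; C by 75.
C wins the runoff.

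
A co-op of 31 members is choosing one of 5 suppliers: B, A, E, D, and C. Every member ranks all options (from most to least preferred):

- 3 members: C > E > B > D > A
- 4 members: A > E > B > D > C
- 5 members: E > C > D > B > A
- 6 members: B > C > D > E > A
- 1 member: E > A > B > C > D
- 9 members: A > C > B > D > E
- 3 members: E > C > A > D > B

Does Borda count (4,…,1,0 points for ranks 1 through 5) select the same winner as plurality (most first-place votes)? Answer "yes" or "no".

Borda — scores: B 63, A 61, E 63, D 41, C 82. Winner: C.
Plurality — first-place votes: B 6, A 13, E 9, D 0, C 3. Winner: A.
The two methods disagree.

no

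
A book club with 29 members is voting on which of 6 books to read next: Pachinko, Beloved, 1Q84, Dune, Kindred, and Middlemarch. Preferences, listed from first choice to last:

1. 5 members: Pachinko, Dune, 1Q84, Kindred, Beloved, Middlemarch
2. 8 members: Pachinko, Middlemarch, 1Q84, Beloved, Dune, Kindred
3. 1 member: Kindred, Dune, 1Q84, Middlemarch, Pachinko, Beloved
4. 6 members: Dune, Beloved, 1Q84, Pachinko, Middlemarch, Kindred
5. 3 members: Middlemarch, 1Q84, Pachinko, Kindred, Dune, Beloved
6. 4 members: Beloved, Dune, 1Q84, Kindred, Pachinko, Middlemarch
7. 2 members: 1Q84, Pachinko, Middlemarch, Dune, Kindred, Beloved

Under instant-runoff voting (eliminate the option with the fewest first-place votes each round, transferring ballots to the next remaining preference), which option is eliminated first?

Kindred

Round 1: Pachinko 13, Beloved 4, 1Q84 2, Dune 6, Kindred 1, Middlemarch 3. Eliminate Kindred.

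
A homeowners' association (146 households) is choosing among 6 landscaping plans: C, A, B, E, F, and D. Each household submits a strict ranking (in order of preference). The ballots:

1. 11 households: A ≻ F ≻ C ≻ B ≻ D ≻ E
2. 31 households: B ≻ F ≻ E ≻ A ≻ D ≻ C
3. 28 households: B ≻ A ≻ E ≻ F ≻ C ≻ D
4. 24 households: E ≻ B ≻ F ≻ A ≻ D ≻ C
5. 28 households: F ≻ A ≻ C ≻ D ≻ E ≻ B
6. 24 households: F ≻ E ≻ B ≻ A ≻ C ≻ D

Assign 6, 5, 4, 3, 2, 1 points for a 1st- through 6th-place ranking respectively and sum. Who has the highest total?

C: 11·4 + 31·1 + 28·2 + 24·1 + 28·4 + 24·2 = 315
A: 11·6 + 31·3 + 28·5 + 24·3 + 28·5 + 24·3 = 583
B: 11·3 + 31·6 + 28·6 + 24·5 + 28·1 + 24·4 = 631
E: 11·1 + 31·4 + 28·4 + 24·6 + 28·2 + 24·5 = 567
F: 11·5 + 31·5 + 28·3 + 24·4 + 28·6 + 24·6 = 702
D: 11·2 + 31·2 + 28·1 + 24·2 + 28·3 + 24·1 = 268
F has the highest Borda score (702).

F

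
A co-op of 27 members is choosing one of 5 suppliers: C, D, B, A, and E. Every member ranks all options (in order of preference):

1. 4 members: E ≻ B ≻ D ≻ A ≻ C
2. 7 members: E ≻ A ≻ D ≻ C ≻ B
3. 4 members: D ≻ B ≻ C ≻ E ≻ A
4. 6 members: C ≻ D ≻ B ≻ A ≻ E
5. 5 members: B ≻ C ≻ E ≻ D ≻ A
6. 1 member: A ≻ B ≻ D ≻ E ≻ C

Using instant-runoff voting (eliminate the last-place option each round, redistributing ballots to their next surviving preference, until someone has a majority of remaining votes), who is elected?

B

Round 1: C 6, D 4, B 5, A 1, E 11. Eliminate A.
Round 2: C 6, D 4, B 6, E 11. Eliminate D.
Round 3: C 6, B 10, E 11. Eliminate C.
Round 4: B 16, E 11. B has a majority.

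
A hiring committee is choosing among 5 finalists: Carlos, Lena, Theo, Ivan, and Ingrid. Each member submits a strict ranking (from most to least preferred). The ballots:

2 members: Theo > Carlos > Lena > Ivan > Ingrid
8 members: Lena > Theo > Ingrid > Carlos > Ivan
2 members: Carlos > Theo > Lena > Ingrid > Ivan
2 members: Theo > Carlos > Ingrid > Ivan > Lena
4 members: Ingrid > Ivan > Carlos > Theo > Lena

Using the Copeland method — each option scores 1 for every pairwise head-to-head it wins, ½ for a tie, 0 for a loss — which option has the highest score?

Carlos: beats Lena and Ivan; loses to Theo and Ingrid → score 2.
Lena: beats Ivan and Ingrid; loses to Carlos and Theo → score 2.
Theo: beats Carlos, Lena, Ivan, and Ingrid → score 4.
Ivan: loses to Carlos, Lena, Theo, and Ingrid → score 0.
Ingrid: beats Carlos and Ivan; loses to Lena and Theo → score 2.
Theo has the best pairwise record.

Theo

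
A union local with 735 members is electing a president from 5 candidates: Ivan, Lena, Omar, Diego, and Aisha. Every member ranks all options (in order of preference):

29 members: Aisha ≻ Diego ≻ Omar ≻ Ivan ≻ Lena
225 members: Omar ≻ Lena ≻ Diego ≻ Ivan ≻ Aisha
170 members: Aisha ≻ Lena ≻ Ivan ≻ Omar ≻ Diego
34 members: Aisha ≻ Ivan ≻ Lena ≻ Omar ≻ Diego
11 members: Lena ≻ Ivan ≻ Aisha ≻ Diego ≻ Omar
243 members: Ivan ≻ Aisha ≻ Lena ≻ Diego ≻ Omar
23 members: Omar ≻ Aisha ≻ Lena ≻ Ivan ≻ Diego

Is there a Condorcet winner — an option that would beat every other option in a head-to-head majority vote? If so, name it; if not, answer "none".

none

Checking pairwise contests:
Lena beats Ivan 429–306.
Aisha beats Lena 499–236.
Ivan beats Omar 458–277.
Ivan beats Diego 481–254.
Ivan beats Aisha 479–256.
Every option loses at least one head-to-head, so there is no Condorcet winner.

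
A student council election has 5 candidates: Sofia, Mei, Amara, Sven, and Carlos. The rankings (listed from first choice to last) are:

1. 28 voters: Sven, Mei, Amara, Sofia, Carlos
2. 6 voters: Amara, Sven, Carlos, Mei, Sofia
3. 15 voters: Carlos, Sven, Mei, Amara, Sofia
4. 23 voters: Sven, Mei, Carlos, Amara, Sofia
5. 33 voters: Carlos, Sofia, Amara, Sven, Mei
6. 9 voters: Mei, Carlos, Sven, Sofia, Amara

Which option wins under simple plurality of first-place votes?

First-place votes: Sofia 0, Mei 9, Amara 6, Sven 51, Carlos 48.
Sven has the most first-place votes.

Sven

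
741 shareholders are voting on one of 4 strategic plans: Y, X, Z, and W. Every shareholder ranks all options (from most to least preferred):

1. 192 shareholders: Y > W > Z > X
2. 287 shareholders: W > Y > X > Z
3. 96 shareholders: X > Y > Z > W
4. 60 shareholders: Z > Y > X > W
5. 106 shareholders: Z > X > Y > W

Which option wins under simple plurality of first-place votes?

First-place votes: Y 192, X 96, Z 166, W 287.
W has the most first-place votes.

W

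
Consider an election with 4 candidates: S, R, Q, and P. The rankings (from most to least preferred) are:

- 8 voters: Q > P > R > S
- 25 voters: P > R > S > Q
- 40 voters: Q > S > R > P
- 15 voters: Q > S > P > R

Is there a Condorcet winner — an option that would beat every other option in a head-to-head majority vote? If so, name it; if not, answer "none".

Q

Q vs S: 63–25 for Q.
Q vs R: 63–25 for Q.
Q vs P: 63–25 for Q.
Q beats every other option head-to-head.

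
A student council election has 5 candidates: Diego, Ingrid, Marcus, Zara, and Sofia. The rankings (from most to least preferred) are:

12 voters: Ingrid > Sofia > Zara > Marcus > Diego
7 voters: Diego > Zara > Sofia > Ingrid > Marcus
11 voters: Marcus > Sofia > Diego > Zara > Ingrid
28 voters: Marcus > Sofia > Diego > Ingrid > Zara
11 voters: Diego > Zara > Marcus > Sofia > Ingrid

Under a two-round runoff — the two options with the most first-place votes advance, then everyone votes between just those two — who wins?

Marcus

Round 1 first-place votes: Diego 18, Ingrid 12, Marcus 39, Zara 0, Sofia 0.
Marcus and Diego advance.
Runoff: Marcus is preferred to Diego by 51 voters; Diego by 18.
Marcus wins the runoff.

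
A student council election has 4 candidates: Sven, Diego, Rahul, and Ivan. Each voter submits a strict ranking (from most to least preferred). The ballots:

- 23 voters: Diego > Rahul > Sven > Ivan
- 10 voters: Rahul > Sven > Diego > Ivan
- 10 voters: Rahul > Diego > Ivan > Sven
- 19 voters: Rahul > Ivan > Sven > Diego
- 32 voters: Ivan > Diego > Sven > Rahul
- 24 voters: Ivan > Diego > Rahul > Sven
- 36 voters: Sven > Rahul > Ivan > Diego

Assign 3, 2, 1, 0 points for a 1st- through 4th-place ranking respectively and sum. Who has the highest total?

Rahul

Sven: 23·1 + 10·2 + 10·0 + 19·1 + 32·1 + 24·0 + 36·3 = 202
Diego: 23·3 + 10·1 + 10·2 + 19·0 + 32·2 + 24·2 + 36·0 = 211
Rahul: 23·2 + 10·3 + 10·3 + 19·3 + 32·0 + 24·1 + 36·2 = 259
Ivan: 23·0 + 10·0 + 10·1 + 19·2 + 32·3 + 24·3 + 36·1 = 252
Rahul has the highest Borda score (259).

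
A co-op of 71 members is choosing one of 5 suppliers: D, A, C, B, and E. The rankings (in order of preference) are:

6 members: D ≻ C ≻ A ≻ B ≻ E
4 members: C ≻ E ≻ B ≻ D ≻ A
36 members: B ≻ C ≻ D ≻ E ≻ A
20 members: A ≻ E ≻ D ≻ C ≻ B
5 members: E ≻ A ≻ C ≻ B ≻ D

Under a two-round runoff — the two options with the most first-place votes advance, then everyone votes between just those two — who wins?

Round 1 first-place votes: D 6, A 20, C 4, B 36, E 5.
B and A advance.
Runoff: B is preferred to A by 40 voters; A by 31.
B wins the runoff.

B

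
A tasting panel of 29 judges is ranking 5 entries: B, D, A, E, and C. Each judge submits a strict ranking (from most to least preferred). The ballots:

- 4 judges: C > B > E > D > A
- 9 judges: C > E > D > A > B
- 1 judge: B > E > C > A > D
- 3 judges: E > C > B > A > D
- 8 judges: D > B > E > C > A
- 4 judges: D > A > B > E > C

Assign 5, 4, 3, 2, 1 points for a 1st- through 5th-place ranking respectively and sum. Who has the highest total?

B: 4·4 + 9·1 + 1·5 + 3·3 + 8·4 + 4·3 = 83
D: 4·2 + 9·3 + 1·1 + 3·1 + 8·5 + 4·5 = 99
A: 4·1 + 9·2 + 1·2 + 3·2 + 8·1 + 4·4 = 54
E: 4·3 + 9·4 + 1·4 + 3·5 + 8·3 + 4·2 = 99
C: 4·5 + 9·5 + 1·3 + 3·4 + 8·2 + 4·1 = 100
C has the highest Borda score (100).

C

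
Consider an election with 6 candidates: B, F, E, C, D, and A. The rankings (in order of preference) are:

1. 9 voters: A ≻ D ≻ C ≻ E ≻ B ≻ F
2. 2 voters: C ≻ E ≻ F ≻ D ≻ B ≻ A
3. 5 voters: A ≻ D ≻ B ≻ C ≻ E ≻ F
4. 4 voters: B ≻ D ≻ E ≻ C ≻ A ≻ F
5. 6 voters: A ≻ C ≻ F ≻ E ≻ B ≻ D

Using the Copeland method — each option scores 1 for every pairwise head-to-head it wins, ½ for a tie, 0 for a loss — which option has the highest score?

A

B: beats F; loses to E, C, D, and A → score 1.
F: loses to B, E, C, D, and A → score 0.
E: beats B and F; loses to C, D, and A → score 2.
C: beats B, F, and E; loses to D and A → score 3.
D: beats B, F, E, and C; loses to A → score 4.
A: beats B, F, E, C, and D → score 5.
A has the best pairwise record.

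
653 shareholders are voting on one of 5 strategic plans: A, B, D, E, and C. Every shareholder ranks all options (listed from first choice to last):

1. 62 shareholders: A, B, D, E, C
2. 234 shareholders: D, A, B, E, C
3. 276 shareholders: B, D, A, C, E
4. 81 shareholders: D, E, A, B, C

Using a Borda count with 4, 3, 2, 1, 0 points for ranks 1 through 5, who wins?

A: 62·4 + 234·3 + 276·2 + 81·2 = 1664
B: 62·3 + 234·2 + 276·4 + 81·1 = 1839
D: 62·2 + 234·4 + 276·3 + 81·4 = 2212
E: 62·1 + 234·1 + 276·0 + 81·3 = 539
C: 62·0 + 234·0 + 276·1 + 81·0 = 276
D has the highest Borda score (2212).

D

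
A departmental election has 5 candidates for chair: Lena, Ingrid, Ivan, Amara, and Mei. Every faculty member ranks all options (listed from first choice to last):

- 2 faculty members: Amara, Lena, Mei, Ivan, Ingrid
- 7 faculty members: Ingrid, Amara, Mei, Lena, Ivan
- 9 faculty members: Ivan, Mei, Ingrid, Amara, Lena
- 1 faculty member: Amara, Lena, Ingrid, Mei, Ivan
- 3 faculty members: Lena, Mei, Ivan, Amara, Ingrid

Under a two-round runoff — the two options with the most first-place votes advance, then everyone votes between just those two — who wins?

Ivan

Round 1 first-place votes: Lena 3, Ingrid 7, Ivan 9, Amara 3, Mei 0.
Ivan and Ingrid advance.
Runoff: Ivan is preferred to Ingrid by 14 voters; Ingrid by 8.
Ivan wins the runoff.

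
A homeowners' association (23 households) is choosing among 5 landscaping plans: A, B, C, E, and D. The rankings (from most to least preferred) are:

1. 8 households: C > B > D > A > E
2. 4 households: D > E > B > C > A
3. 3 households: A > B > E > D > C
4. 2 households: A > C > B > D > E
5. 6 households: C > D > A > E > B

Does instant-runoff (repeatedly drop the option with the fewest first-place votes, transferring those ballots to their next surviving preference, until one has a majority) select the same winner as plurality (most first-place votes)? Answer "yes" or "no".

Instant-runoff — R1 A 5, B 0, C 14, E 0, D 4 (C winner). Winner: C.
Plurality — first-place votes: A 5, B 0, C 14, E 0, D 4. Winner: C.
The two methods agree.

yes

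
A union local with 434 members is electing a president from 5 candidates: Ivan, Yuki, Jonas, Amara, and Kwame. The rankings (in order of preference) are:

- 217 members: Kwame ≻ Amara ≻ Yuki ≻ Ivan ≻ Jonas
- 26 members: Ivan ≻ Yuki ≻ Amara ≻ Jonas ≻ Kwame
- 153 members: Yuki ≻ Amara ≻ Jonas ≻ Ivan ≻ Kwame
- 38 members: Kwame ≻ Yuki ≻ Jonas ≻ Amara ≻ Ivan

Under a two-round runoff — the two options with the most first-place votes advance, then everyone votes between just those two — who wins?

Kwame

Round 1 first-place votes: Ivan 26, Yuki 153, Jonas 0, Amara 0, Kwame 255.
Kwame and Yuki advance.
Runoff: Kwame is preferred to Yuki by 255 voters; Yuki by 179.
Kwame wins the runoff.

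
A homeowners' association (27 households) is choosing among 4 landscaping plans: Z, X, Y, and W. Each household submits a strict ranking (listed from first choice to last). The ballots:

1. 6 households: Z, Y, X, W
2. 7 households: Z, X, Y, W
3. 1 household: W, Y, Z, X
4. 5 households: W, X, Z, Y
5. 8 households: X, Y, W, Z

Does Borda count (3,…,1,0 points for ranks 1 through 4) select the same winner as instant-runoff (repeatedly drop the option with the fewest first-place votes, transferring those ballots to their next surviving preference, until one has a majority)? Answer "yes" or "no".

no

Borda — scores: Z 45, X 54, Y 37, W 26. Winner: X.
Instant-runoff — R1 Z 13, X 8, Y 0, W 6 (Y out); R2 Z 13, X 8, W 6 (W out); R3 Z 14, X 13 (Z winner). Winner: Z.
The two methods disagree.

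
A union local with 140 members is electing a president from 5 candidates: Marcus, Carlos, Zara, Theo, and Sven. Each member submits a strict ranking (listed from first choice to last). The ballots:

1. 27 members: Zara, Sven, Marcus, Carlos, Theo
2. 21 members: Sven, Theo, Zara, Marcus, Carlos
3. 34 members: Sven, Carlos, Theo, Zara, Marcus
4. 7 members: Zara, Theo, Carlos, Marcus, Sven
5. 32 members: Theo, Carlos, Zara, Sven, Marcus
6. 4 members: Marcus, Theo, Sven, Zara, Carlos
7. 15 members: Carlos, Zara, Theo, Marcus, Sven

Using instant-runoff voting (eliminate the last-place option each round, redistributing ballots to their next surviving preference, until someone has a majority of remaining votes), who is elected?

Zara

Round 1: Marcus 4, Carlos 15, Zara 34, Theo 32, Sven 55. Eliminate Marcus.
Round 2: Carlos 15, Zara 34, Theo 36, Sven 55. Eliminate Carlos.
Round 3: Zara 49, Theo 36, Sven 55. Eliminate Theo.
Round 4: Zara 81, Sven 59. Zara has a majority.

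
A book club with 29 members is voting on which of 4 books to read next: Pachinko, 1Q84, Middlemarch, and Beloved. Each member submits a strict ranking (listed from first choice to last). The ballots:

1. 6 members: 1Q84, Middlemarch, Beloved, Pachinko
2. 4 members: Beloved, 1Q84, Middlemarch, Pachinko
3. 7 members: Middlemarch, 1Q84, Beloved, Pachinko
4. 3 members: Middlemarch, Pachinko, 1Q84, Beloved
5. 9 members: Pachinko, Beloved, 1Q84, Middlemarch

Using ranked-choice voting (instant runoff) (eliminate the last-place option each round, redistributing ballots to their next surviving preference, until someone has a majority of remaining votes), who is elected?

1Q84

Round 1: Pachinko 9, 1Q84 6, Middlemarch 10, Beloved 4. Eliminate Beloved.
Round 2: Pachinko 9, 1Q84 10, Middlemarch 10. Eliminate Pachinko.
Round 3: 1Q84 19, Middlemarch 10. 1Q84 has a majority.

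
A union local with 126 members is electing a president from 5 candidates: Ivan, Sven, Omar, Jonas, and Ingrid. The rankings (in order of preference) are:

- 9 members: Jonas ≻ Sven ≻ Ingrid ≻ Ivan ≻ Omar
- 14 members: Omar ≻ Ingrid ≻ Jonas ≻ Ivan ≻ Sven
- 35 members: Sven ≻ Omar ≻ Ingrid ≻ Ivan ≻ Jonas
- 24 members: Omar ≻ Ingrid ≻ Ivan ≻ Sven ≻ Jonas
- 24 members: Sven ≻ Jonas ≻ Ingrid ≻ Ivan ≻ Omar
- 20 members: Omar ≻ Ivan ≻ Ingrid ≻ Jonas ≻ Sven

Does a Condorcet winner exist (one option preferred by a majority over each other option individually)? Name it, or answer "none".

Sven vs Ivan: 68–58 for Sven.
Sven vs Omar: 68–58 for Sven.
Sven vs Jonas: 83–43 for Sven.
Sven vs Ingrid: 68–58 for Sven.
Sven beats every other option head-to-head.

Sven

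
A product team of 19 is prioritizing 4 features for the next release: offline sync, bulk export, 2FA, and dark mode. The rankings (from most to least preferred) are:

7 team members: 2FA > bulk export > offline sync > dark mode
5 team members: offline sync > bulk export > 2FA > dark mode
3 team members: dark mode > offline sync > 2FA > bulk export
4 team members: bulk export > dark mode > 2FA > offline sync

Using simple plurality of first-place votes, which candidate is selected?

First-place votes: offline sync 5, bulk export 4, 2FA 7, dark mode 3.
2FA has the most first-place votes.

2FA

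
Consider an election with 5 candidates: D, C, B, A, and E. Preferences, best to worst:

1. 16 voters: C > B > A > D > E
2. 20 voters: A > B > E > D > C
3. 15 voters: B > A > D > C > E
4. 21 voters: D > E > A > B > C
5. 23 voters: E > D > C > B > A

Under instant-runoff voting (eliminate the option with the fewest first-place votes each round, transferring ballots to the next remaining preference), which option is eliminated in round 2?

Round 1: D 21, C 16, B 15, A 20, E 23. Eliminate B.
Round 2: D 21, C 16, A 35, E 23. Eliminate C.

C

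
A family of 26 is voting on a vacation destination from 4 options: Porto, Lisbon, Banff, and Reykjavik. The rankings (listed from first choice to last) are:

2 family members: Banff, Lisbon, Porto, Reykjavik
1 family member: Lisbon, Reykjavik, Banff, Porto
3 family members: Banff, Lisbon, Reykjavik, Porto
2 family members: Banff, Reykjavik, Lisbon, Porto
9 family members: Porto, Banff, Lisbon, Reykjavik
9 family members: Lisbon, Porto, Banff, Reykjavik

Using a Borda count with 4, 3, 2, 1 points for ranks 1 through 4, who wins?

Lisbon

Porto: 2·2 + 1·1 + 3·1 + 2·1 + 9·4 + 9·3 = 73
Lisbon: 2·3 + 1·4 + 3·3 + 2·2 + 9·2 + 9·4 = 77
Banff: 2·4 + 1·2 + 3·4 + 2·4 + 9·3 + 9·2 = 75
Reykjavik: 2·1 + 1·3 + 3·2 + 2·3 + 9·1 + 9·1 = 35
Lisbon has the highest Borda score (77).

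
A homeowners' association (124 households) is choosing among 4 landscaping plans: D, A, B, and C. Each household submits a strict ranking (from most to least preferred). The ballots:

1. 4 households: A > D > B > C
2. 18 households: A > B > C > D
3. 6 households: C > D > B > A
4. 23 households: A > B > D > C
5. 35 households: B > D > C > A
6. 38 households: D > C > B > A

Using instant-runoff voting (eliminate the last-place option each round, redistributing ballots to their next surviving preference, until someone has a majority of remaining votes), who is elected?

Round 1: D 38, A 45, B 35, C 6. Eliminate C.
Round 2: D 44, A 45, B 35. Eliminate B.
Round 3: D 79, A 45. D has a majority.

D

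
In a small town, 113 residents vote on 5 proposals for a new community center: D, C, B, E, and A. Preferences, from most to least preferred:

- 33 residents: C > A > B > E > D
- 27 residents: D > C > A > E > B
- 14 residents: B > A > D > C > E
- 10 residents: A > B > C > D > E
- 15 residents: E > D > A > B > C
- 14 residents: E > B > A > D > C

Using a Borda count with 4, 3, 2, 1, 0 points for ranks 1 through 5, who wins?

A

D: 33·0 + 27·4 + 14·2 + 10·1 + 15·3 + 14·1 = 205
C: 33·4 + 27·3 + 14·1 + 10·2 + 15·0 + 14·0 = 247
B: 33·2 + 27·0 + 14·4 + 10·3 + 15·1 + 14·3 = 209
E: 33·1 + 27·1 + 14·0 + 10·0 + 15·4 + 14·4 = 176
A: 33·3 + 27·2 + 14·3 + 10·4 + 15·2 + 14·2 = 293
A has the highest Borda score (293).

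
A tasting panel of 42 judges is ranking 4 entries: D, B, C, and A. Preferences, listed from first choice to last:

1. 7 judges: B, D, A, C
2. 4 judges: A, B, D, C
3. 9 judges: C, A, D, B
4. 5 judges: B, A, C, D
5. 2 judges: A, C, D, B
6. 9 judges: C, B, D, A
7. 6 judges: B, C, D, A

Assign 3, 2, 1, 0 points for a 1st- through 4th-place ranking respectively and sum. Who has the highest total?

B

D: 7·2 + 4·1 + 9·1 + 5·0 + 2·1 + 9·1 + 6·1 = 44
B: 7·3 + 4·2 + 9·0 + 5·3 + 2·0 + 9·2 + 6·3 = 80
C: 7·0 + 4·0 + 9·3 + 5·1 + 2·2 + 9·3 + 6·2 = 75
A: 7·1 + 4·3 + 9·2 + 5·2 + 2·3 + 9·0 + 6·0 = 53
B has the highest Borda score (80).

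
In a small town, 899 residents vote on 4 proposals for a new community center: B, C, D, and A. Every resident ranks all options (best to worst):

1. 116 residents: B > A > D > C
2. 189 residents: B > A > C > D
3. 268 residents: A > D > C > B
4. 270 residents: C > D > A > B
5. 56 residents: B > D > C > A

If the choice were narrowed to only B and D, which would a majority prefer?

Voters preferring B to D: 361; preferring D to B: 538.
D wins the head-to-head.

D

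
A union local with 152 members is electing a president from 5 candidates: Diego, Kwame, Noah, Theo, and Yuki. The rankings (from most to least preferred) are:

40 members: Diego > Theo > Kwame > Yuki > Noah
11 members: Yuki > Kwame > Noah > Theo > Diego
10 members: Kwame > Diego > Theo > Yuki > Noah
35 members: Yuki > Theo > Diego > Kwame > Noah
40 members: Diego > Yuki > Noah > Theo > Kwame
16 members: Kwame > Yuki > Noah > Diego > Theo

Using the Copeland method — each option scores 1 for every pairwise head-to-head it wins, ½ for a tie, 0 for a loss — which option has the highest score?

Diego

Diego: beats Kwame, Noah, Theo, and Yuki → score 4.
Kwame: beats Noah; loses to Diego, Theo, and Yuki → score 1.
Noah: loses to Diego, Kwame, Theo, and Yuki → score 0.
Theo: beats Kwame and Noah; loses to Diego and Yuki → score 2.
Yuki: beats Kwame, Noah, and Theo; loses to Diego → score 3.
Diego has the best pairwise record.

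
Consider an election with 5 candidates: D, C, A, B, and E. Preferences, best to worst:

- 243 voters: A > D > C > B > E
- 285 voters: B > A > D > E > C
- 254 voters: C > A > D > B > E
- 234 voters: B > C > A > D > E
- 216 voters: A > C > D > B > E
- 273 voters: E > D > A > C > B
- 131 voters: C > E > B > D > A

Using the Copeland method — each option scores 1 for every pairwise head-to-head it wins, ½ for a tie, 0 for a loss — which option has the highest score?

D: beats B and E; loses to C and A → score 2.
C: beats D, B, and E; loses to A → score 3.
A: beats D, C, B, and E → score 4.
B: beats E; loses to D, C, and A → score 1.
E: loses to D, C, A, and B → score 0.
A has the best pairwise record.

A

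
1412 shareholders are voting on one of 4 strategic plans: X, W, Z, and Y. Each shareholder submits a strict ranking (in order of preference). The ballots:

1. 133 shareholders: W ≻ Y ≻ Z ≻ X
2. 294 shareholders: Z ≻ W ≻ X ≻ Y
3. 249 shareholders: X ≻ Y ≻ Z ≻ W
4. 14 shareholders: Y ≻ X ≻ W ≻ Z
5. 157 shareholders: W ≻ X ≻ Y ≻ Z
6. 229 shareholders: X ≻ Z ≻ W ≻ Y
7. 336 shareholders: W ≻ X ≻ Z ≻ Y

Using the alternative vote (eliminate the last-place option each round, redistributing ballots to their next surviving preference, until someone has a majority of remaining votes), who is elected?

Round 1: X 478, W 626, Z 294, Y 14. Eliminate Y.
Round 2: X 492, W 626, Z 294. Eliminate Z.
Round 3: X 492, W 920. W has a majority.

W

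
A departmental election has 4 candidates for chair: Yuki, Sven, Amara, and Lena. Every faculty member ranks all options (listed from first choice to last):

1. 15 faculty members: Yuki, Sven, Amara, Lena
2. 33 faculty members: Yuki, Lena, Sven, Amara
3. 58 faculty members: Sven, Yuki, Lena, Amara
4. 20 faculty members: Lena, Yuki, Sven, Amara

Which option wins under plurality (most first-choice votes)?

Sven

First-place votes: Yuki 48, Sven 58, Amara 0, Lena 20.
Sven has the most first-place votes.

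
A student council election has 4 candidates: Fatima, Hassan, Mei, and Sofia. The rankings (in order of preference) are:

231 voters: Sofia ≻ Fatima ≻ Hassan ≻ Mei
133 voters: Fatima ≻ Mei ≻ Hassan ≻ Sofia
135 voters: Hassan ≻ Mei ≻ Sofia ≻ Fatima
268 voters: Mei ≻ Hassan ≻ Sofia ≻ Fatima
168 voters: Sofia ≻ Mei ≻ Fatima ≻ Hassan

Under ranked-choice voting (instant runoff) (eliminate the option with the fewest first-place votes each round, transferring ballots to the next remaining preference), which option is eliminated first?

Round 1: Fatima 133, Hassan 135, Mei 268, Sofia 399. Eliminate Fatima.

Fatima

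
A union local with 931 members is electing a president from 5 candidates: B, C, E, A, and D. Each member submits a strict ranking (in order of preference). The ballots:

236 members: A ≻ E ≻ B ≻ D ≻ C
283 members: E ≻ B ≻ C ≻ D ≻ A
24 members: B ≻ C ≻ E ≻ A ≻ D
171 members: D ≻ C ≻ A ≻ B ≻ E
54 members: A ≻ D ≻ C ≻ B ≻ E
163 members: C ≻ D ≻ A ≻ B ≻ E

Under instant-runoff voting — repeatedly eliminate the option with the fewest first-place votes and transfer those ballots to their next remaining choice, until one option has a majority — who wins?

C

Round 1: B 24, C 163, E 283, A 290, D 171. Eliminate B.
Round 2: C 187, E 283, A 290, D 171. Eliminate D.
Round 3: C 358, E 283, A 290. Eliminate E.
Round 4: C 641, A 290. C has a majority.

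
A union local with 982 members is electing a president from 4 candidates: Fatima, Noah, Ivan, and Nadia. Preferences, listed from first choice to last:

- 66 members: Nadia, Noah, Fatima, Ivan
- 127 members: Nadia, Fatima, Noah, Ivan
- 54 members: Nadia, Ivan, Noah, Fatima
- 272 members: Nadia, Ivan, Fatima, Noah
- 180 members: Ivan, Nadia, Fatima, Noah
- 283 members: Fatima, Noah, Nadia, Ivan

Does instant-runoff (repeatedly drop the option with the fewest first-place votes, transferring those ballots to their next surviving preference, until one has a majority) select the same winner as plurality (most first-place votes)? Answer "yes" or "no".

Instant-runoff — R1 Fatima 283, Noah 0, Ivan 180, Nadia 519 (Nadia winner). Winner: Nadia.
Plurality — first-place votes: Fatima 283, Noah 0, Ivan 180, Nadia 519. Winner: Nadia.
The two methods agree.

yes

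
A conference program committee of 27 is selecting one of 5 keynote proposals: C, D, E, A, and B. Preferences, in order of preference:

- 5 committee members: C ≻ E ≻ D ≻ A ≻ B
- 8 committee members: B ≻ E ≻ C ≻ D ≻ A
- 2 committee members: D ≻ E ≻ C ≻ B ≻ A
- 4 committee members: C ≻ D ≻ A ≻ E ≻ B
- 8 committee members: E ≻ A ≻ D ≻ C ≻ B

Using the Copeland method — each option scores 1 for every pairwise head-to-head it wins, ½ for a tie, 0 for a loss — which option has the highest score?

C: beats D, A, and B; loses to E → score 3.
D: beats A and B; loses to C and E → score 2.
E: beats C, D, A, and B → score 4.
A: beats B; loses to C, D, and E → score 1.
B: loses to C, D, E, and A → score 0.
E has the best pairwise record.

E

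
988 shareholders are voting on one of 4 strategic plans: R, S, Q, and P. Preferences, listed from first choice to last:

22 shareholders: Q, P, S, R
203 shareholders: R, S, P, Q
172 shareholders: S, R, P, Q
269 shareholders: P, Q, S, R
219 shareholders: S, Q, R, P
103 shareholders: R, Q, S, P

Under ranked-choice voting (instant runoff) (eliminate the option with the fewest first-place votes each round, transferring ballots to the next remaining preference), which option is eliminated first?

Round 1: R 306, S 391, Q 22, P 269. Eliminate Q.

Q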